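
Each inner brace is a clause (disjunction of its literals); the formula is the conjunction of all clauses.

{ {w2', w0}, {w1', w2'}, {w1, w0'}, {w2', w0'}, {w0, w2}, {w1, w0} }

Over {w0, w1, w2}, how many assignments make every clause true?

1

There are 2^3 = 8 truth assignments over (w0, w1, w2).
Check each against the 6 clauses (columns in the order w0, w1, w2):
  F F F  ✗ fails (w0 + w2)
  F F T  ✗ fails (w2' + w0)
  F T F  ✗ fails (w0 + w2)
  F T T  ✗ fails (w2' + w0)
  T F F  ✗ fails (w1 + w0')
  T F T  ✗ fails (w1 + w0')
  T T F  ✓ satisfies all
  T T T  ✗ fails (w1' + w2')
1 of the 8 rows is a model.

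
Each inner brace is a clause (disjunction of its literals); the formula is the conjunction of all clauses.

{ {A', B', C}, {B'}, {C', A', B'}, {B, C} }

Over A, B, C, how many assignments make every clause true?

There are 2^3 = 8 truth assignments over (A, B, C).
Check each against the 4 clauses (columns in the order A, B, C):
  F F F  ✗ fails (B + C)
  F F T  ✓ satisfies all
  F T F  ✗ fails (B')
  F T T  ✗ fails (B')
  T F F  ✗ fails (B + C)
  T F T  ✓ satisfies all
  T T F  ✗ fails (A' + B' + C)
  T T T  ✗ fails (B')
2 of the 8 rows are models.

2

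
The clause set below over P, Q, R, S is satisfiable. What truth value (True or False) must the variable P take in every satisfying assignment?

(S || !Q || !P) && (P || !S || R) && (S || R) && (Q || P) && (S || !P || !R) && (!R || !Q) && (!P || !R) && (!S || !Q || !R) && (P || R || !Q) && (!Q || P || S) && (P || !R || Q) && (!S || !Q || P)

True

Suppose P = false.
The clause (Q) is unit, so Q = true.
The clause (!R) is unit, so R = false.
Now (R) is unsatisfied and unit — conflict.
So every satisfying assignment has P = True.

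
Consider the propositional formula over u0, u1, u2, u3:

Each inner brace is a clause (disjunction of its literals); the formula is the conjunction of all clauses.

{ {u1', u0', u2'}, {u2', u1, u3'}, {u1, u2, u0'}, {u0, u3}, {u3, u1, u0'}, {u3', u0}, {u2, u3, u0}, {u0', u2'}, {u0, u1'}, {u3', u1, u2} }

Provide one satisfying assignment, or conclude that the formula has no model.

Try u0 = 1.
(u2') alone gives u2 = 0.
(u1) alone gives u1 = 1.
Every clause is now satisfied; u3 is unconstrained.

u0 ↦ 1; u1 ↦ 1; u2 ↦ 0; u3 ↦ 0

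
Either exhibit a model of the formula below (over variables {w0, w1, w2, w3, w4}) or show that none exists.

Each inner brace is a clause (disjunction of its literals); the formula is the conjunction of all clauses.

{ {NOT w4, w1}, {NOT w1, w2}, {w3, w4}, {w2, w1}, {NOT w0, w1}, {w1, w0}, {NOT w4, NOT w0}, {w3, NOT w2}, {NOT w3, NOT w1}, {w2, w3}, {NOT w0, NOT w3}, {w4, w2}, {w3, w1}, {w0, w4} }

UNSATISFIABLE

Suppose w4 = false.
The clause (w3) is unit, so w3 = true.
The clause (NOT w1) is unit, so w1 = false.
The clause (w2) is unit, so w2 = true.
The clause (NOT w0) is unit, so w0 = false.
That conflicts with the unit clause (w0).
That branch fails; take w4 = true instead.
The clause (w1) is unit, so w1 = true.
The clause (w2) is unit, so w2 = true.
The clause (NOT w0) is unit, so w0 = false.
The clause (w3) is unit, so w3 = true.
That conflicts with the unit clause (NOT w3).
Either choice for w4 ends in contradiction.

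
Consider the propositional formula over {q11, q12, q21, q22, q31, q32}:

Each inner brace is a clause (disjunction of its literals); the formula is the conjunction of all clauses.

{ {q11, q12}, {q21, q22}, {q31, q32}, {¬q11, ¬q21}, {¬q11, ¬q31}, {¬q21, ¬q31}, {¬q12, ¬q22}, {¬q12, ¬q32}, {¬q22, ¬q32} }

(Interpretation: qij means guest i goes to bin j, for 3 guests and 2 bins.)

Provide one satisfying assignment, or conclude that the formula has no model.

UNSATISFIABLE

Suppose q11 = True.
(¬q21) alone gives q21 = False.
(q22) alone gives q22 = True.
(¬q31) alone gives q31 = False.
(q32) alone gives q32 = True.
Now (¬q32) is unsatisfied and unit — conflict.
So q11 must be the other value — set q11 = False.
(q12) alone gives q12 = True.
(¬q22) alone gives q22 = False.
(q21) alone gives q21 = True.
(¬q31) alone gives q31 = False.
(q32) alone gives q32 = True.
Now (¬q32) is unsatisfied and unit — conflict.
Either choice for q11 ends in contradiction.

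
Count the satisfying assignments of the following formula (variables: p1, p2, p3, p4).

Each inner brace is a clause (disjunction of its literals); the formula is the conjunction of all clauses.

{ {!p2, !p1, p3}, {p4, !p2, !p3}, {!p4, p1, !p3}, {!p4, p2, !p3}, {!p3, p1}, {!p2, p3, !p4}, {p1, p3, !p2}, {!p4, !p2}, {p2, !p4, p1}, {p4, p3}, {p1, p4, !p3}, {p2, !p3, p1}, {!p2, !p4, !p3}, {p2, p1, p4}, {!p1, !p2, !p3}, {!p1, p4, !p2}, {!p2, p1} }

There are 2^4 = 16 truth assignments over (p1, p2, p3, p4).
Check each against the 17 clauses (columns in the order p1, p2, p3, p4):
  F F F F  ✗ fails (p4 || p3)
  F F F T  ✗ fails (p2 || !p4 || p1)
  F F T F  ✗ fails (!p3 || p1)
  F F T T  ✗ fails (!p4 || p1 || !p3)
  F T F F  ✗ fails (p1 || p3 || !p2)
  F T F T  ✗ fails (!p2 || p3 || !p4)
  F T T F  ✗ fails (p4 || !p2 || !p3)
  F T T T  ✗ fails (!p4 || p1 || !p3)
  T F F F  ✗ fails (p4 || p3)
  T F F T  ✓ satisfies all
  T F T F  ✓ satisfies all
  T F T T  ✗ fails (!p4 || p2 || !p3)
  T T F F  ✗ fails (!p2 || !p1 || p3)
  T T F T  ✗ fails (!p2 || !p1 || p3)
  T T T F  ✗ fails (p4 || !p2 || !p3)
  T T T T  ✗ fails (!p4 || !p2)
2 of the 16 rows are models.

2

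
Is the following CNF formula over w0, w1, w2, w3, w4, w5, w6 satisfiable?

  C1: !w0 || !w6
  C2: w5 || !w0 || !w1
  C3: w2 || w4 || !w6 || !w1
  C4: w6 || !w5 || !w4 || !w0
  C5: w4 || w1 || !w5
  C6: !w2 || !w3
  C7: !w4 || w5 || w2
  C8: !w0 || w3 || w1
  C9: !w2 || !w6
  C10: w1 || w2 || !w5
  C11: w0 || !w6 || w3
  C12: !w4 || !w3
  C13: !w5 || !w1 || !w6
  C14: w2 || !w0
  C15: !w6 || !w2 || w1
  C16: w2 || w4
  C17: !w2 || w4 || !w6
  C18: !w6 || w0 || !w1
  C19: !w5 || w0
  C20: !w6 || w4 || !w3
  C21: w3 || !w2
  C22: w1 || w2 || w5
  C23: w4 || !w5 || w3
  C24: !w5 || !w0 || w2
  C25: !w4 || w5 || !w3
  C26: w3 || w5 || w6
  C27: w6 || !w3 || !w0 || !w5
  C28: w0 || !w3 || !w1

No, unsatisfiable

Branch on w0: set w0 = false.
From the singleton clause (!w5), w5 = false.
Branch on w2: set w2 = false.
From the singleton clause (!w4), w4 = false.
That conflicts with the unit clause (w4).
Undo w2 and try w2 = true.
From the singleton clause (!w3), w3 = false.
That conflicts with the unit clause (w3).
Either choice for w2 ends in contradiction.
Undo w0 and try w0 = true.
From the singleton clause (!w6), w6 = false.
From the singleton clause (w2), w2 = true.
From the singleton clause (!w3), w3 = false.
That conflicts with the unit clause (w3).
Either choice for w0 ends in contradiction.
No assignment satisfies every clause.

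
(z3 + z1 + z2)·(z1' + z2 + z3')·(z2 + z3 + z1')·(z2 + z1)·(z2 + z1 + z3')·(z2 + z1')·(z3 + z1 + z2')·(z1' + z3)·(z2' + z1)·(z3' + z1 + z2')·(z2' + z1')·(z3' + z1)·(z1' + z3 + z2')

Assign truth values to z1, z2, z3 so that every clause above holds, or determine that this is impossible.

UNSATISFIABLE

Suppose z2 = 1.
Unit clause (z1) forces z1 = 1.
But (z1') is also a unit clause — contradiction.
Undo z2 and try z2 = 0.
Unit clause (z1) forces z1 = 1.
But (z1') is also a unit clause — contradiction.
Both values of z2 lead to a conflict.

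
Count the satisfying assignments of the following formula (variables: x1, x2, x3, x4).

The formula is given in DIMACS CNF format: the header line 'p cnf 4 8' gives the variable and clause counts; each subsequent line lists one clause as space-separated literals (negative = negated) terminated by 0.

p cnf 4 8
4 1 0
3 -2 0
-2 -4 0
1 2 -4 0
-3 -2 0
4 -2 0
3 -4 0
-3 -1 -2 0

3

There are 2^4 = 16 truth assignments over (x1, x2, x3, x4).
Check each against the 8 clauses (columns in the order x1, x2, x3, x4):
  F F F F  ✗ fails (x4 ∨ x1)
  F F F T  ✗ fails (x1 ∨ x2 ∨ ¬x4)
  F F T F  ✗ fails (x4 ∨ x1)
  F F T T  ✗ fails (x1 ∨ x2 ∨ ¬x4)
  F T F F  ✗ fails (x4 ∨ x1)
  F T F T  ✗ fails (x3 ∨ ¬x2)
  F T T F  ✗ fails (x4 ∨ x1)
  F T T T  ✗ fails (¬x2 ∨ ¬x4)
  T F F F  ✓ satisfies all
  T F F T  ✗ fails (x3 ∨ ¬x4)
  T F T F  ✓ satisfies all
  T F T T  ✓ satisfies all
  T T F F  ✗ fails (x3 ∨ ¬x2)
  T T F T  ✗ fails (x3 ∨ ¬x2)
  T T T F  ✗ fails (¬x3 ∨ ¬x2)
  T T T T  ✗ fails (¬x2 ∨ ¬x4)
3 of the 16 rows are models.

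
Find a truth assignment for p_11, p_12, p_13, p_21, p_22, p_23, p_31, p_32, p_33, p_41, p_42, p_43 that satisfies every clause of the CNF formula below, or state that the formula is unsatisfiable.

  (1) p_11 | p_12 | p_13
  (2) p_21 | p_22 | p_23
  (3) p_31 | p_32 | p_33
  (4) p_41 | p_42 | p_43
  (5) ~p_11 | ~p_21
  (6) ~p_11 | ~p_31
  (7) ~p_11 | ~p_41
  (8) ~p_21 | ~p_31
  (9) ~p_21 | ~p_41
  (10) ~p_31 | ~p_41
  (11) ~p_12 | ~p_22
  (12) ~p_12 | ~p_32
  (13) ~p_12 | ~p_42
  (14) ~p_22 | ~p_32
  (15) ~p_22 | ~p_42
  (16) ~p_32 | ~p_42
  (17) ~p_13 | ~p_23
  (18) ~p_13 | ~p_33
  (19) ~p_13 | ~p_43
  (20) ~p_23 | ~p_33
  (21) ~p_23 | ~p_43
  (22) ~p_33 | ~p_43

UNSATISFIABLE

Try p_11 = 0.
Try p_12 = 1.
Unit clause (~p_22) forces p_22 = 0.
Unit clause (~p_32) forces p_32 = 0.
Unit clause (~p_42) forces p_42 = 0.
Try p_21 = 1.
Unit clause (~p_31) forces p_31 = 0.
Unit clause (p_33) forces p_33 = 1.
Unit clause (~p_41) forces p_41 = 0.
Unit clause (p_43) forces p_43 = 1.
Now (~p_43) is unsatisfied and unit — conflict.
That branch fails; take p_21 = 0 instead.
Unit clause (p_23) forces p_23 = 1.
Unit clause (~p_13) forces p_13 = 0.
Unit clause (~p_33) forces p_33 = 0.
Unit clause (p_31) forces p_31 = 1.
Unit clause (~p_41) forces p_41 = 0.
Unit clause (p_43) forces p_43 = 1.
Now (~p_43) is unsatisfied and unit — conflict.
Both values of p_21 lead to a conflict.
That branch fails; take p_12 = 0 instead.
Unit clause (p_13) forces p_13 = 1.
Unit clause (~p_23) forces p_23 = 0.
Unit clause (~p_33) forces p_33 = 0.
Unit clause (~p_43) forces p_43 = 0.
Try p_21 = 1.
Unit clause (~p_31) forces p_31 = 0.
Unit clause (p_32) forces p_32 = 1.
Unit clause (~p_41) forces p_41 = 0.
Unit clause (p_42) forces p_42 = 1.
Now (~p_42) is unsatisfied and unit — conflict.
That branch fails; take p_21 = 0 instead.
Unit clause (p_22) forces p_22 = 1.
Unit clause (~p_32) forces p_32 = 0.
Unit clause (p_31) forces p_31 = 1.
Unit clause (~p_41) forces p_41 = 0.
Unit clause (p_42) forces p_42 = 1.
Now (~p_42) is unsatisfied and unit — conflict.
Both values of p_21 lead to a conflict.
Both values of p_12 lead to a conflict.
That branch fails; take p_11 = 1 instead.
Unit clause (~p_21) forces p_21 = 0.
Unit clause (~p_31) forces p_31 = 0.
Unit clause (~p_41) forces p_41 = 0.
Try p_22 = 1.
Unit clause (~p_12) forces p_12 = 0.
Unit clause (~p_32) forces p_32 = 0.
Unit clause (p_33) forces p_33 = 1.
Unit clause (~p_42) forces p_42 = 0.
Unit clause (p_43) forces p_43 = 1.
Now (~p_43) is unsatisfied and unit — conflict.
That branch fails; take p_22 = 0 instead.
Unit clause (p_23) forces p_23 = 1.
Unit clause (~p_13) forces p_13 = 0.
Unit clause (~p_33) forces p_33 = 0.
Unit clause (p_32) forces p_32 = 1.
Unit clause (~p_12) forces p_12 = 0.
Unit clause (~p_42) forces p_42 = 0.
Unit clause (p_43) forces p_43 = 1.
Now (~p_43) is unsatisfied and unit — conflict.
Both values of p_22 lead to a conflict.
Both values of p_11 lead to a conflict.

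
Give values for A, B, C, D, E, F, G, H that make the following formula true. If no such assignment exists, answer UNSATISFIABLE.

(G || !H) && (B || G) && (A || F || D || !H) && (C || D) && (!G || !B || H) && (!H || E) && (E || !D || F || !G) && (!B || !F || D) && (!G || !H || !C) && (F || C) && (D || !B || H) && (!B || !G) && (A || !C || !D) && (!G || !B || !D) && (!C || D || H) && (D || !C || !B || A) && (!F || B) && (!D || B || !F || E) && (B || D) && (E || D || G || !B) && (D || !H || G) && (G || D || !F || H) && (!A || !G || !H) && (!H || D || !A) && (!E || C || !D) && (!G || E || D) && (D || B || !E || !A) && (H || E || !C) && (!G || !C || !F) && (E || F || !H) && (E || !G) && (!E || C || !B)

A: true; B: true; C: true; D: true; E: true; F: false; G: false; H: false

Try G = false.
(!H) alone gives H = false.
(B) alone gives B = true.
(D) alone gives D = true.
Try F = false.
(C) alone gives C = true.
(A) alone gives A = true.
(E) alone gives E = true.
Every clause now holds.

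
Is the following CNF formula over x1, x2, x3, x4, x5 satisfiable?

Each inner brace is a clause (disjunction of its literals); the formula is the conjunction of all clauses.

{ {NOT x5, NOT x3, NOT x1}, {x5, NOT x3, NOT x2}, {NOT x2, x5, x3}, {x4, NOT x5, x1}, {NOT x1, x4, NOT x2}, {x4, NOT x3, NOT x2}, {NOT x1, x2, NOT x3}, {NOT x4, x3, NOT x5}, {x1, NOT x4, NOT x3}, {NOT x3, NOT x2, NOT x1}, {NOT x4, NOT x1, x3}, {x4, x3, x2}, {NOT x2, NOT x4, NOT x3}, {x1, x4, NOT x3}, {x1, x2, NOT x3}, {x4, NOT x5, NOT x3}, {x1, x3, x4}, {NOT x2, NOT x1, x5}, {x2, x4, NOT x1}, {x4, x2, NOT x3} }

Yes, satisfiable

Try x5 = false.
Try x3 = false.
The clause (NOT x2) is unit, so x2 = false.
The clause (x4) is unit, so x4 = true.
The clause (NOT x1) is unit, so x1 = false.
Every clause now holds.
A satisfying assignment: x1: false, x2: false, x3: false, x4: true, x5: false.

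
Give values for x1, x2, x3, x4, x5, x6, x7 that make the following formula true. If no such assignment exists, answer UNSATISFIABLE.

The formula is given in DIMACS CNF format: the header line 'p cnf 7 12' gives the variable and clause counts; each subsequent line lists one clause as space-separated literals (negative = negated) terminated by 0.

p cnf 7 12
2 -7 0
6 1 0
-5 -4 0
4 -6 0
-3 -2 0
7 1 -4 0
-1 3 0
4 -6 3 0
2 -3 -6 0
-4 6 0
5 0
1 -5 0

x1=True,  x2=False,  x3=True,  x4=False,  x5=True,  x6=False,  x7=False

From the singleton clause (x5), x5 = True.
From the singleton clause (¬x4), x4 = False.
From the singleton clause (¬x6), x6 = False.
From the singleton clause (x1), x1 = True.
From the singleton clause (x3), x3 = True.
From the singleton clause (¬x2), x2 = False.
From the singleton clause (¬x7), x7 = False.
This assignment satisfies each clause.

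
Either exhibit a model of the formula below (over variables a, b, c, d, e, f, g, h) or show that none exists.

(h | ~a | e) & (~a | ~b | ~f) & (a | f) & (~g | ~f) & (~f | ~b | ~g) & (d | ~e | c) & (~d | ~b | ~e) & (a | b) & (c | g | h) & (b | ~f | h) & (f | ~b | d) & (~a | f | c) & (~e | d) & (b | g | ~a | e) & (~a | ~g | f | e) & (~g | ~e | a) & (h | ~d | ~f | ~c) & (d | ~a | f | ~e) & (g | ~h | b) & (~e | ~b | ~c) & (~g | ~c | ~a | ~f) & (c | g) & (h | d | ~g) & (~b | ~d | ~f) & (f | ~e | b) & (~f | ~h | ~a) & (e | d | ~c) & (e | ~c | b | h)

Try a = 1.
Try h = 1.
From the singleton clause (~f), f = 0.
From the singleton clause (c), c = 1.
Try b = 1.
From the singleton clause (d), d = 1.
From the singleton clause (~e), e = 0.
From the singleton clause (~g), g = 0.
Every clause now holds.

a=1,  b=1,  c=1,  d=1,  e=0,  f=0,  g=0,  h=1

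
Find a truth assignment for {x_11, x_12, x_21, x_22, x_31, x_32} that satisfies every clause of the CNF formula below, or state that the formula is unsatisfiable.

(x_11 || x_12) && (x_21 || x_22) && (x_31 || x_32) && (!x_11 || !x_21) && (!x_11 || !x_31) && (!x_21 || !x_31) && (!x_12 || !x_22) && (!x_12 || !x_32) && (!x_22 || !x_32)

UNSATISFIABLE

Try x_11 = true.
The clause (!x_21) is unit, so x_21 = false.
The clause (x_22) is unit, so x_22 = true.
The clause (!x_31) is unit, so x_31 = false.
The clause (x_32) is unit, so x_32 = true.
But (!x_32) is also a unit clause — contradiction.
Undo x_11 and try x_11 = false.
The clause (x_12) is unit, so x_12 = true.
The clause (!x_22) is unit, so x_22 = false.
The clause (x_21) is unit, so x_21 = true.
The clause (!x_31) is unit, so x_31 = false.
The clause (x_32) is unit, so x_32 = true.
But (!x_32) is also a unit clause — contradiction.
Neither x_11 = true nor x_11 = false works.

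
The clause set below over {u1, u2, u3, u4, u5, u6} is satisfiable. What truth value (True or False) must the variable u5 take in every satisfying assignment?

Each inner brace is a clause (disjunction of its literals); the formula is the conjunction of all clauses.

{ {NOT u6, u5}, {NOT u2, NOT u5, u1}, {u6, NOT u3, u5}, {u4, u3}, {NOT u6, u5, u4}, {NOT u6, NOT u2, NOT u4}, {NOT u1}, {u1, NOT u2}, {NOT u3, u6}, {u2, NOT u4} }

Suppose u5 = false.
Unit clause (NOT u6) forces u6 = false.
Unit clause (NOT u3) forces u3 = false.
Unit clause (u4) forces u4 = true.
Unit clause (NOT u1) forces u1 = false.
Unit clause (NOT u2) forces u2 = false.
That conflicts with the unit clause (u2).
So every satisfying assignment has u5 = True.

True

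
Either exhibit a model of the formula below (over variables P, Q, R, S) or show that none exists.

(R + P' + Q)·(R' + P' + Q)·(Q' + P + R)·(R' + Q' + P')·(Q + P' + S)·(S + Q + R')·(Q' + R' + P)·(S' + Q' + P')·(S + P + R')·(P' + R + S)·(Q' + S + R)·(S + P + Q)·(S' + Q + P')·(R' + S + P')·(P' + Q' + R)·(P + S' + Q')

Try R = 0.
Try P = 0.
(Q') alone gives Q = 0.
(S) alone gives S = 1.
All clauses are satisfied.

P: 0, Q: 0, R: 0, S: 1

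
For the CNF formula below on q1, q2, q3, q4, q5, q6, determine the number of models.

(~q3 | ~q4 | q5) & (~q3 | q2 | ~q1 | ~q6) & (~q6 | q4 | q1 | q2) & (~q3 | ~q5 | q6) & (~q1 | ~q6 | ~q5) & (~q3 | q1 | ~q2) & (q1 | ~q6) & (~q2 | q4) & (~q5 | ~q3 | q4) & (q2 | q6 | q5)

There are 2^6 = 64 truth assignments over (q1, q2, q3, q4, q5, q6).
Split on q6. With q6 = 1, the clauses containing q6 are satisfied and ~q6 drops from the rest; 3 of the 2^5 = 32 assignments to the other variables satisfy what remains.
With q6 = 0, by the same count on the reduced clause set, 8 assignments work.
Total: 3 + 8 = 11.

11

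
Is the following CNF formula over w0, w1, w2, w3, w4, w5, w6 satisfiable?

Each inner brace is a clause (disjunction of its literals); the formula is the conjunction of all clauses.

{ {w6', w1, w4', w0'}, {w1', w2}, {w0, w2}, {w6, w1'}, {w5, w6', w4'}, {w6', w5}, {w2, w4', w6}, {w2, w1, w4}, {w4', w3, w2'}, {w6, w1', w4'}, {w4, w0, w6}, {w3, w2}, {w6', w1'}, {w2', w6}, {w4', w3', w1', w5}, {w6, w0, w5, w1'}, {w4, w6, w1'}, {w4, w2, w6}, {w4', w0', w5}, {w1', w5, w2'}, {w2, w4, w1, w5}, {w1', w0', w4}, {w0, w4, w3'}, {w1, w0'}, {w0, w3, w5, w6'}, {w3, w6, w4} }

Case w1 = 0:
The clause (w0') is unit, so w0 = 0.
The clause (w2) is unit, so w2 = 1.
The clause (w6) is unit, so w6 = 1.
The clause (w5) is unit, so w5 = 1.
Case w4 = 1:
The clause (w3) is unit, so w3 = 1.
All clauses are satisfied.
A satisfying assignment: w0: 0,  w1: 0,  w2: 1,  w3: 1,  w4: 1,  w5: 1,  w6: 1.

Satisfiable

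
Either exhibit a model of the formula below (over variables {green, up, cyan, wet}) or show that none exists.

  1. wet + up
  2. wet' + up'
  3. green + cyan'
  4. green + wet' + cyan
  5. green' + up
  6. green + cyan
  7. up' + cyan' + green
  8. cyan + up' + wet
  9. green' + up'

Try wet = 1.
The clause (up') is unit, so up = 0.
The clause (green') is unit, so green = 0.
The clause (cyan') is unit, so cyan = 0.
Now (cyan) is unsatisfied and unit — conflict.
Backtrack on wet: now try wet = 0.
The clause (up) is unit, so up = 1.
The clause (cyan) is unit, so cyan = 1.
The clause (green) is unit, so green = 1.
Now (green') is unsatisfied and unit — conflict.
Either choice for wet ends in contradiction.

UNSATISFIABLE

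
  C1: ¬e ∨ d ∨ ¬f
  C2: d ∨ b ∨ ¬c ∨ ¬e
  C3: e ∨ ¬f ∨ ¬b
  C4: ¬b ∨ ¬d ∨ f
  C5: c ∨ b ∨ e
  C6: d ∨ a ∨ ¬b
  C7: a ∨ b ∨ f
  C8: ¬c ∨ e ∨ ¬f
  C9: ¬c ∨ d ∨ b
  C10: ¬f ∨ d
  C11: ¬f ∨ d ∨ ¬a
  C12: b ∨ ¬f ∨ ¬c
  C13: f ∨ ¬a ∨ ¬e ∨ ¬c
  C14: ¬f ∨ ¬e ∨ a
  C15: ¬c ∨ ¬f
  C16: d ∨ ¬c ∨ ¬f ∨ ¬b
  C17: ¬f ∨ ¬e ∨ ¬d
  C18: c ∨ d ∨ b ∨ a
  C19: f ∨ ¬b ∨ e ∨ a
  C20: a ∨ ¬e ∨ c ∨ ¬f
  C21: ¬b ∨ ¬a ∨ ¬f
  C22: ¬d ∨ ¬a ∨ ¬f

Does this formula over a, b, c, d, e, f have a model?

Yes

Branch on f: set f = False.
Branch on b: set b = False.
From the singleton clause (a), a = True.
Branch on c: set c = True.
From the singleton clause (d), d = True.
From the singleton clause (¬e), e = False.
All clauses are satisfied.
A satisfying assignment: a: True; b: False; c: True; d: True; e: False; f: False.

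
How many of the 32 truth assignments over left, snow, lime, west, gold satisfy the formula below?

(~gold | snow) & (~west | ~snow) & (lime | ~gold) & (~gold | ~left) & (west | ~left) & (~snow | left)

6

There are 2^5 = 32 truth assignments over (left, snow, lime, west, gold).
Split on gold. With gold = 1, the clauses containing gold are satisfied and ~gold drops from the rest; 0 of the 2^4 = 16 assignments to the other variables satisfy what remains.
With gold = 0, by the same count on the reduced clause set, 6 assignments work.
Total: 0 + 6 = 6.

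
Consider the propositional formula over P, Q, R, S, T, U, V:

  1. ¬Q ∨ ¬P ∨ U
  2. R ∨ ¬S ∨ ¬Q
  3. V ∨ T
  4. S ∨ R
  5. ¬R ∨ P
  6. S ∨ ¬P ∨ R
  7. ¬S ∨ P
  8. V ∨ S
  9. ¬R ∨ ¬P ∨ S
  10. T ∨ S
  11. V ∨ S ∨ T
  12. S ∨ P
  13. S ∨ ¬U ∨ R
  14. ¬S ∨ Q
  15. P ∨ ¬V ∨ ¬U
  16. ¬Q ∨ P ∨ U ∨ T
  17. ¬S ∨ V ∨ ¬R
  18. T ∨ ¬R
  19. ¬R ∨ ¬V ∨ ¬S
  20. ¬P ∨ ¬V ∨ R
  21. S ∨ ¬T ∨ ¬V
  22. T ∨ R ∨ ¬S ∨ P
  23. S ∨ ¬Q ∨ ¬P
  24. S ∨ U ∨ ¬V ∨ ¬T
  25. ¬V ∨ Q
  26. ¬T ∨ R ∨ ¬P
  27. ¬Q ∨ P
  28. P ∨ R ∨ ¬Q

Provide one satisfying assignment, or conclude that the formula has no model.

Branch on V: set V = True.
The clause (Q) is unit, so Q = True.
The clause (P) is unit, so P = True.
The clause (U) is unit, so U = True.
The clause (R) is unit, so R = True.
The clause (S) is unit, so S = True.
Now (¬S) is unsatisfied and unit — conflict.
So V must be the other value — set V = False.
The clause (T) is unit, so T = True.
The clause (S) is unit, so S = True.
The clause (P) is unit, so P = True.
The clause (Q) is unit, so Q = True.
The clause (U) is unit, so U = True.
The clause (R) is unit, so R = True.
Now (¬R) is unsatisfied and unit — conflict.
Neither V = True nor V = False works.

UNSATISFIABLE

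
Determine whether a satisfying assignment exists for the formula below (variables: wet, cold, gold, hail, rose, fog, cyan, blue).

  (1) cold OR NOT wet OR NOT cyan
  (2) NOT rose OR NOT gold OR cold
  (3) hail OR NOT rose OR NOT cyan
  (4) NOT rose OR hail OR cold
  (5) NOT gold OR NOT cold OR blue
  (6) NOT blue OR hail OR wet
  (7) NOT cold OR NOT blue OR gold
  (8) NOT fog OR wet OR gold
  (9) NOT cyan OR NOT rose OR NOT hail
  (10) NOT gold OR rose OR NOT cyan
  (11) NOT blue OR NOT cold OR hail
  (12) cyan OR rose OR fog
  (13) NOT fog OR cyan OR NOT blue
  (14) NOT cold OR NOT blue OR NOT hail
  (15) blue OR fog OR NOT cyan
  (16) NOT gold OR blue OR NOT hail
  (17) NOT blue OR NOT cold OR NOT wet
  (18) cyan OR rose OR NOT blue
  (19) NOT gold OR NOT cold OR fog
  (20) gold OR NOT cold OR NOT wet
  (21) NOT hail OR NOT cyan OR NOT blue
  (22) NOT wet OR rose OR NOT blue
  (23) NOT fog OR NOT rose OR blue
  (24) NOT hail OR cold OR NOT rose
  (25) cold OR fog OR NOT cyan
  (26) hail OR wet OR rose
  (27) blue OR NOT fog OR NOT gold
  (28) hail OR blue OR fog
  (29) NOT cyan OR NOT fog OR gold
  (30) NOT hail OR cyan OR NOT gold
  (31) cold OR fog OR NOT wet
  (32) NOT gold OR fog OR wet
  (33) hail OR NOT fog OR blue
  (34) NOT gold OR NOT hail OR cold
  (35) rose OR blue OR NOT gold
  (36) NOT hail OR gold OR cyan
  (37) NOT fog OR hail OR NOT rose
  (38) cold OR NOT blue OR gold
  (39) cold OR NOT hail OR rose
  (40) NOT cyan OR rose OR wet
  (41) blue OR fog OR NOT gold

Unsatisfiable

Try cold = true.
Try gold = false.
Unit clause (NOT blue) forces blue = false.
Unit clause (NOT wet) forces wet = false.
Unit clause (NOT fog) forces fog = false.
Unit clause (NOT cyan) forces cyan = false.
Unit clause (rose) forces rose = true.
Unit clause (hail) forces hail = true.
But (NOT hail) is also a unit clause — contradiction.
Backtrack on gold: now try gold = true.
Unit clause (blue) forces blue = true.
Unit clause (hail) forces hail = true.
But (NOT hail) is also a unit clause — contradiction.
Either choice for gold ends in contradiction.
Backtrack on cold: now try cold = false.
Try wet = false.
Try rose = false.
Unit clause (hail) forces hail = true.
But (NOT hail) is also a unit clause — contradiction.
Backtrack on rose: now try rose = true.
Unit clause (NOT gold) forces gold = false.
Unit clause (hail) forces hail = true.
But (NOT hail) is also a unit clause — contradiction.
Either choice for rose ends in contradiction.
Backtrack on wet: now try wet = true.
Unit clause (NOT cyan) forces cyan = false.
Unit clause (fog) forces fog = true.
Unit clause (NOT blue) forces blue = false.
Unit clause (NOT rose) forces rose = false.
Unit clause (NOT gold) forces gold = false.
Unit clause (hail) forces hail = true.
But (NOT hail) is also a unit clause — contradiction.
Either choice for wet ends in contradiction.
Either choice for cold ends in contradiction.
No assignment satisfies every clause.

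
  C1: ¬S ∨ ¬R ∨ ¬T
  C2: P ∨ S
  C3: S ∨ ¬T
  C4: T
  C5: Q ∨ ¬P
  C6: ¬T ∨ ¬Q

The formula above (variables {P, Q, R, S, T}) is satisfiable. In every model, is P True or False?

Suppose P = True.
Unit clause (T) forces T = True.
Unit clause (S) forces S = True.
Unit clause (¬R) forces R = False.
Unit clause (Q) forces Q = True.
But (¬Q) is also a unit clause — contradiction.
So every satisfying assignment has P = False.

False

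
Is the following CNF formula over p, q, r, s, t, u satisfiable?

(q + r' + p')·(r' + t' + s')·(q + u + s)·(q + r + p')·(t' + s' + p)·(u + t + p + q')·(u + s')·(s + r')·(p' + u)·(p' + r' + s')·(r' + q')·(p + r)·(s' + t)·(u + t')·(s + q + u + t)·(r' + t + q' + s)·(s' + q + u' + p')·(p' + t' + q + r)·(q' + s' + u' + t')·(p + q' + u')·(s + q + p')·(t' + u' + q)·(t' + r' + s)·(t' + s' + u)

Suppose u = 1.
Suppose s = 0.
(r') alone gives r = 0.
(p) alone gives p = 1.
(q) alone gives q = 1.
Every clause is now satisfied; t is unconstrained.
A satisfying assignment: p=1, q=1, r=0, s=0, t=1, u=1.

Yes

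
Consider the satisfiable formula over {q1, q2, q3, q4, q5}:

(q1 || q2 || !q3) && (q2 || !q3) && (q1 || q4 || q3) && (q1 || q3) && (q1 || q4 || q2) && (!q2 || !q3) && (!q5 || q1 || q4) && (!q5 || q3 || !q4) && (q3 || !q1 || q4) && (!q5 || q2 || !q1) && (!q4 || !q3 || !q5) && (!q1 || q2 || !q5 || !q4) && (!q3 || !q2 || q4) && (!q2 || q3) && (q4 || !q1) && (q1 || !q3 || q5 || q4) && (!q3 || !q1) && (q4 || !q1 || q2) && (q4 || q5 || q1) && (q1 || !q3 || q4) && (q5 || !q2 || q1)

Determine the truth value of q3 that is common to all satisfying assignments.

Suppose q3 = true.
Unit clause (q2) forces q2 = true.
Now (!q2) is unsatisfied and unit — conflict.
So every satisfying assignment has q3 = False.

False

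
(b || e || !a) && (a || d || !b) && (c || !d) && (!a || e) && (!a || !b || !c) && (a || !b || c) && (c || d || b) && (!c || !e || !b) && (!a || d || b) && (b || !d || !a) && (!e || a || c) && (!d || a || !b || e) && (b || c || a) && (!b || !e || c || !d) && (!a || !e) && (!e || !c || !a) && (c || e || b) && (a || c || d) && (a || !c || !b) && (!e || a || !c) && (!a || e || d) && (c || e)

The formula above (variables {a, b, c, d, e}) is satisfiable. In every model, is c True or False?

Suppose c = false.
From the singleton clause (!d), d = false.
From the singleton clause (b), b = true.
From the singleton clause (a), a = true.
From the singleton clause (e), e = true.
But (!e) is also a unit clause — contradiction.
So every satisfying assignment has c = True.

True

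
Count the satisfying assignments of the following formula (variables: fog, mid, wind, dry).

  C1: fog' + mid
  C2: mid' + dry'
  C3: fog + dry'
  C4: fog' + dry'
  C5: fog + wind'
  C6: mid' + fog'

2

There are 2^4 = 16 truth assignments over (fog, mid, wind, dry).
Check each against the 6 clauses (columns in the order fog, mid, wind, dry):
  F F F F  ✓ satisfies all
  F F F T  ✗ fails (fog + dry')
  F F T F  ✗ fails (fog + wind')
  F F T T  ✗ fails (fog + dry')
  F T F F  ✓ satisfies all
  F T F T  ✗ fails (mid' + dry')
  F T T F  ✗ fails (fog + wind')
  F T T T  ✗ fails (mid' + dry')
  T F F F  ✗ fails (fog' + mid)
  T F F T  ✗ fails (fog' + mid)
  T F T F  ✗ fails (fog' + mid)
  T F T T  ✗ fails (fog' + mid)
  T T F F  ✗ fails (mid' + fog')
  T T F T  ✗ fails (mid' + dry')
  T T T F  ✗ fails (mid' + fog')
  T T T T  ✗ fails (mid' + dry')
2 of the 16 rows are models.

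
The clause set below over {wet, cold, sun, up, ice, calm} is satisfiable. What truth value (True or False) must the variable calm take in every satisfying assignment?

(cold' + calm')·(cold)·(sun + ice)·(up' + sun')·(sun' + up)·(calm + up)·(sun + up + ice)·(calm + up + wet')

Suppose calm = 1.
The clause (cold') is unit, so cold = 0.
But (cold) is also a unit clause — contradiction.
So every satisfying assignment has calm = False.

False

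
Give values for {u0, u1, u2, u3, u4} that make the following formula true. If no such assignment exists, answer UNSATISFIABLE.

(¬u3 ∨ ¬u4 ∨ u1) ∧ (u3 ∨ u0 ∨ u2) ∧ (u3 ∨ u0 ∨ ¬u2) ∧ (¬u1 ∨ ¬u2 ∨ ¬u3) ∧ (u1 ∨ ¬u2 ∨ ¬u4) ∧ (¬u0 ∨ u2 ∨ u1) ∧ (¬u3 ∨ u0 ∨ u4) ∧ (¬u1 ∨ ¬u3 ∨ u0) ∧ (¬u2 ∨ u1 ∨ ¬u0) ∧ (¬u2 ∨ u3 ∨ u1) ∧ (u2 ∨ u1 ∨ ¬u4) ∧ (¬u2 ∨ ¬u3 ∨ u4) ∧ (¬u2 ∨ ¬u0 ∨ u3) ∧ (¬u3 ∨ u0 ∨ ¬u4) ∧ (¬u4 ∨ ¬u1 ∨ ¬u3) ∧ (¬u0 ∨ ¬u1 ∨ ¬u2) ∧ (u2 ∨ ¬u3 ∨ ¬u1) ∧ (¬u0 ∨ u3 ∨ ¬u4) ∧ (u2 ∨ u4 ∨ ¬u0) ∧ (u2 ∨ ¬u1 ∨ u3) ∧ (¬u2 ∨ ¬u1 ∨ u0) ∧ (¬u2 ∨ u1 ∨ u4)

Case u3 = False:
Case u0 = True:
(¬u2) alone gives u2 = False.
(u1) alone gives u1 = True.
That conflicts with the unit clause (¬u1).
Undo u0 and try u0 = False.
(u2) alone gives u2 = True.
That conflicts with the unit clause (¬u2).
Either choice for u0 ends in contradiction.
Undo u3 and try u3 = True.
Case u4 = False:
(u0) alone gives u0 = True.
(¬u2) alone gives u2 = False.
That conflicts with the unit clause (u2).
Undo u4 and try u4 = True.
(u1) alone gives u1 = True.
That conflicts with the unit clause (¬u1).
Either choice for u4 ends in contradiction.
Either choice for u3 ends in contradiction.

UNSATISFIABLE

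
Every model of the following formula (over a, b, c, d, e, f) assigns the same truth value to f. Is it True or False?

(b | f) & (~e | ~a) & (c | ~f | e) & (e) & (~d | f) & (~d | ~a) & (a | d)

Suppose f = 0.
From the singleton clause (b), b = 1.
From the singleton clause (e), e = 1.
From the singleton clause (~a), a = 0.
From the singleton clause (~d), d = 0.
Now (d) is unsatisfied and unit — conflict.
So every satisfying assignment has f = True.

True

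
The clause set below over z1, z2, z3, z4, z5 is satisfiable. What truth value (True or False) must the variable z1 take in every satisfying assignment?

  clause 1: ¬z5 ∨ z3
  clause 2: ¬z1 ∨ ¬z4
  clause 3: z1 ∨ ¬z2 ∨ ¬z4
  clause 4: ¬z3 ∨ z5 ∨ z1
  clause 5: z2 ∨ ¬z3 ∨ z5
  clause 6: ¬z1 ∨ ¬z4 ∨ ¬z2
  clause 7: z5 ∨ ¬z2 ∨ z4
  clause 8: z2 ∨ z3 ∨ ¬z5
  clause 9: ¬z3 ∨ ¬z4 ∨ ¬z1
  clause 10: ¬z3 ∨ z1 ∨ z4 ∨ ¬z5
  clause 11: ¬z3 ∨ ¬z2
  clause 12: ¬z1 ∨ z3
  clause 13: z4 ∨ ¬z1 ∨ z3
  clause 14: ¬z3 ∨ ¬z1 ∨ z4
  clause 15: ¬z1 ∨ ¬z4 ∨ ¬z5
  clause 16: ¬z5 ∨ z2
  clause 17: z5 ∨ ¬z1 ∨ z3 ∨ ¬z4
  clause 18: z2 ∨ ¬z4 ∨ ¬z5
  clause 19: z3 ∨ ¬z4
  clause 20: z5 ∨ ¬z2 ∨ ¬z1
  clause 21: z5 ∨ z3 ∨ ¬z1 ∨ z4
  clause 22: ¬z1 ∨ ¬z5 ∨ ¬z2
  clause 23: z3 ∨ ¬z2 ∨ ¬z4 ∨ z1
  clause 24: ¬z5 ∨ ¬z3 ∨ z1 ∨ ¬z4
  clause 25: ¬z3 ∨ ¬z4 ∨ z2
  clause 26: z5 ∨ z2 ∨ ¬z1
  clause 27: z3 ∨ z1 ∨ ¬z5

False

Suppose z1 = True.
From the singleton clause (¬z4), z4 = False.
From the singleton clause (z3), z3 = True.
Now (¬z3) is unsatisfied and unit — conflict.
So every satisfying assignment has z1 = False.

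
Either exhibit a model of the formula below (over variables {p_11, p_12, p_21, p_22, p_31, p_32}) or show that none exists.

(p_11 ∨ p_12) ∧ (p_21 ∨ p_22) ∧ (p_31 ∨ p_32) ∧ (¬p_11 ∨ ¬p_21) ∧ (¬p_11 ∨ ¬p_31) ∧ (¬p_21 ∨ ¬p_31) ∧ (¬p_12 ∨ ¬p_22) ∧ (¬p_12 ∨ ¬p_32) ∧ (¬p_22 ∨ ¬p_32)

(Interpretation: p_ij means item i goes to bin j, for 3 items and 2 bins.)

Case p_11 = True:
From the singleton clause (¬p_21), p_21 = False.
From the singleton clause (p_22), p_22 = True.
From the singleton clause (¬p_31), p_31 = False.
From the singleton clause (p_32), p_32 = True.
But (¬p_32) is also a unit clause — contradiction.
Undo p_11 and try p_11 = False.
From the singleton clause (p_12), p_12 = True.
From the singleton clause (¬p_22), p_22 = False.
From the singleton clause (p_21), p_21 = True.
From the singleton clause (¬p_31), p_31 = False.
From the singleton clause (p_32), p_32 = True.
But (¬p_32) is also a unit clause — contradiction.
Neither p_11 = True nor p_11 = False works.

UNSATISFIABLE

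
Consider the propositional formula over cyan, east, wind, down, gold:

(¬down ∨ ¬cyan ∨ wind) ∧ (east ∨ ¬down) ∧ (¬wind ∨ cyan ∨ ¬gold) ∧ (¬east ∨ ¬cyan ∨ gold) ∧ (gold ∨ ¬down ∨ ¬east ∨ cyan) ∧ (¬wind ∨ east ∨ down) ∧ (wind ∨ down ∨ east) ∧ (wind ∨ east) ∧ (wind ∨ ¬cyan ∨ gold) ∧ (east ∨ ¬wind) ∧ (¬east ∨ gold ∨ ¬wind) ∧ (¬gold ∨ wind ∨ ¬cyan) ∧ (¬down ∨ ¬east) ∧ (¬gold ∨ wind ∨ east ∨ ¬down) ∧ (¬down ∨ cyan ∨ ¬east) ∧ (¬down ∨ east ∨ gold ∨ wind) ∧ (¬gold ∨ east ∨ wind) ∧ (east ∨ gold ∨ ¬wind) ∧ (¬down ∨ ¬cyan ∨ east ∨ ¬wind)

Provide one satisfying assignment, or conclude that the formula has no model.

cyan: True, east: True, wind: True, down: False, gold: True

Branch on east: set east = True.
The clause (¬down) is unit, so down = False.
Branch on cyan: set cyan = True.
The clause (gold) is unit, so gold = True.
The clause (wind) is unit, so wind = True.
This assignment satisfies each clause.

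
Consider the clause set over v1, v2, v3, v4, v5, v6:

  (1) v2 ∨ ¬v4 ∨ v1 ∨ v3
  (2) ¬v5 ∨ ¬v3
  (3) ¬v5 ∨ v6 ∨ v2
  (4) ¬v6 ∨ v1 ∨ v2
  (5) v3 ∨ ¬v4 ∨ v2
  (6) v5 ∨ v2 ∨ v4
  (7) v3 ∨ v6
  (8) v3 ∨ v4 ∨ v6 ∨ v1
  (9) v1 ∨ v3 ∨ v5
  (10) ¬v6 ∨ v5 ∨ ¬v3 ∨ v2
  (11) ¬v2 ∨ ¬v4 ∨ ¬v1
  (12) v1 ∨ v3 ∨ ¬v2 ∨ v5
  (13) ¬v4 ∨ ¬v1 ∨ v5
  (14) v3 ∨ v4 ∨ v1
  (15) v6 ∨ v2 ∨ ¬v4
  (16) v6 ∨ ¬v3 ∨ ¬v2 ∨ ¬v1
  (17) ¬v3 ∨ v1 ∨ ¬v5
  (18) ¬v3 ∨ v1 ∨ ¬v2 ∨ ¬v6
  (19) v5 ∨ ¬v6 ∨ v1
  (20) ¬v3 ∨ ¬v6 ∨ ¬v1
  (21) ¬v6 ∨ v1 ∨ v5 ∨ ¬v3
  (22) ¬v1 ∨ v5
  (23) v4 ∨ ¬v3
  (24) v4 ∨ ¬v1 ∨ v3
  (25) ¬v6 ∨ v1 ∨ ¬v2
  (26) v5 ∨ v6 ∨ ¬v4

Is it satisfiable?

No, unsatisfiable

Suppose v5 = False.
(¬v1) alone gives v1 = False.
(v3) alone gives v3 = True.
(¬v6) alone gives v6 = False.
(v4) alone gives v4 = True.
But (¬v4) is also a unit clause — contradiction.
Backtrack on v5: now try v5 = True.
(¬v3) alone gives v3 = False.
(v6) alone gives v6 = True.
Suppose v1 = True.
(v4) alone gives v4 = True.
(v2) alone gives v2 = True.
But (¬v2) is also a unit clause — contradiction.
Backtrack on v1: now try v1 = False.
(v2) alone gives v2 = True.
But (¬v2) is also a unit clause — contradiction.
Both values of v1 lead to a conflict.
Both values of v5 lead to a conflict.
No assignment satisfies every clause.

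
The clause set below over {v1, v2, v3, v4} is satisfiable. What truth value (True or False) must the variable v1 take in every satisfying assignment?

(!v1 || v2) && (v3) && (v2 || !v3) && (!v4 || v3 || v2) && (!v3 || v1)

Suppose v1 = false.
From the singleton clause (v3), v3 = true.
That conflicts with the unit clause (!v3).
So every satisfying assignment has v1 = True.

True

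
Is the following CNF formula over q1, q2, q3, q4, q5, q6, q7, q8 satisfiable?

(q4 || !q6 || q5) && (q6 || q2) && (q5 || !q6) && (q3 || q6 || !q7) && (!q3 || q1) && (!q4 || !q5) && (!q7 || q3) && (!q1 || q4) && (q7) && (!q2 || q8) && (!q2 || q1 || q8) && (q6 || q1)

Satisfiable

The clause (q7) is unit, so q7 = true.
The clause (q3) is unit, so q3 = true.
The clause (q1) is unit, so q1 = true.
The clause (q4) is unit, so q4 = true.
The clause (!q5) is unit, so q5 = false.
The clause (!q6) is unit, so q6 = false.
The clause (q2) is unit, so q2 = true.
The clause (q8) is unit, so q8 = true.
All clauses are satisfied.
A satisfying assignment: q1 ↦ true, q2 ↦ true, q3 ↦ true, q4 ↦ true, q5 ↦ false, q6 ↦ false, q7 ↦ true, q8 ↦ true.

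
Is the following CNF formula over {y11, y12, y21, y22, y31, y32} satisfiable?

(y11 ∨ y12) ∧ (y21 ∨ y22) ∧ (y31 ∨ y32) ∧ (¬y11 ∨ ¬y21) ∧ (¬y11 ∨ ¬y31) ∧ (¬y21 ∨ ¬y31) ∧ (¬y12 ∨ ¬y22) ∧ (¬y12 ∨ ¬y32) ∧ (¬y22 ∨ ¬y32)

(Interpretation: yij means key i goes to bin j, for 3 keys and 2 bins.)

No

Suppose y11 = True.
The clause (¬y21) is unit, so y21 = False.
The clause (y22) is unit, so y22 = True.
The clause (¬y31) is unit, so y31 = False.
The clause (y32) is unit, so y32 = True.
That conflicts with the unit clause (¬y32).
That branch fails; take y11 = False instead.
The clause (y12) is unit, so y12 = True.
The clause (¬y22) is unit, so y22 = False.
The clause (y21) is unit, so y21 = True.
The clause (¬y31) is unit, so y31 = False.
The clause (y32) is unit, so y32 = True.
That conflicts with the unit clause (¬y32).
Either choice for y11 ends in contradiction.
No assignment satisfies every clause.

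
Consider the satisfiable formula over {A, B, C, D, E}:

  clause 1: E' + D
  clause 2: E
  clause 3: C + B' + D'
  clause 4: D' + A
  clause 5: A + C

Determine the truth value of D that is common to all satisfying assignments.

Suppose D = 0.
Unit clause (E') forces E = 0.
That conflicts with the unit clause (E).
So every satisfying assignment has D = True.

True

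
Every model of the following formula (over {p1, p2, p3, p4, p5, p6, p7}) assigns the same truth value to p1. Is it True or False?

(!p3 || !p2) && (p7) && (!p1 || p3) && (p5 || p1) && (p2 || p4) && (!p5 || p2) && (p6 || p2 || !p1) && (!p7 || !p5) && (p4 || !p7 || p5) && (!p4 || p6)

True

Suppose p1 = false.
(p7) alone gives p7 = true.
(p5) alone gives p5 = true.
That conflicts with the unit clause (!p5).
So every satisfying assignment has p1 = True.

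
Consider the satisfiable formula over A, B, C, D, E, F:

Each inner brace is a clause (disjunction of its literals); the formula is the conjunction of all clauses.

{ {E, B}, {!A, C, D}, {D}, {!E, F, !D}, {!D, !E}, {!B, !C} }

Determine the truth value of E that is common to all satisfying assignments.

Suppose E = true.
From the singleton clause (D), D = true.
But (!D) is also a unit clause — contradiction.
So every satisfying assignment has E = False.

False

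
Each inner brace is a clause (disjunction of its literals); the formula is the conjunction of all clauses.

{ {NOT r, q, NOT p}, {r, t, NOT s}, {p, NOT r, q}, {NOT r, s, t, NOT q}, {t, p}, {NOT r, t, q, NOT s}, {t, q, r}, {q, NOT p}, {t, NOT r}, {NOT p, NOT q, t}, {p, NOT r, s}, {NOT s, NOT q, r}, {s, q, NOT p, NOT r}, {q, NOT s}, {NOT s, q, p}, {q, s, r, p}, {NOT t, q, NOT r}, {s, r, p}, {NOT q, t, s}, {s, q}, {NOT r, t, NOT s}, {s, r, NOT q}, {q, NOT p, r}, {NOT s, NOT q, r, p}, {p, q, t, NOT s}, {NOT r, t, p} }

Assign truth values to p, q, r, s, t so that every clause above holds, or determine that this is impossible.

Case t = true:
Case q = true:
Case s = true:
(r) alone gives r = true.
No clause remains; p is free.

p: true; q: true; r: true; s: true; t: true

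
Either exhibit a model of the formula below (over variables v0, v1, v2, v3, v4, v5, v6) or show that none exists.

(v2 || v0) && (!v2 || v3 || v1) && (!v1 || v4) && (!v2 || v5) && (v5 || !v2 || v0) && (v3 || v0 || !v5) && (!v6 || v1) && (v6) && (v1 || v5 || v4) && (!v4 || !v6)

UNSATISFIABLE

Unit clause (v6) forces v6 = true.
Unit clause (v1) forces v1 = true.
Unit clause (v4) forces v4 = true.
That conflicts with the unit clause (!v4).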